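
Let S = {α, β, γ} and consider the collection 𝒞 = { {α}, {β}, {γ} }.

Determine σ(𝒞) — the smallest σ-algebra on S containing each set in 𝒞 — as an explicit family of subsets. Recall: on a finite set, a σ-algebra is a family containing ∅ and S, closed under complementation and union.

Seed the family with 𝒞 together with ∅ and S: { {}, {α}, {β}, {γ}, S }.
Step 1 (3 new):
  {α, β}  = {γ}ᶜ
  {α, γ}  = {β}ᶜ
  {β, γ}  = {α}ᶜ
Step 2: stable.

Therefore σ(𝒞) = { {}, {α}, {β}, {γ}, {α, β}, {α, γ}, {β, γ}, S } (|σ(𝒞)| = 8).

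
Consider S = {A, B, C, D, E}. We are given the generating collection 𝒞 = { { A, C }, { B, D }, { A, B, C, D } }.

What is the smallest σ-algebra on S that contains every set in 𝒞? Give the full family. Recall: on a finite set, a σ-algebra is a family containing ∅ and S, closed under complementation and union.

Begin from { {  }, { A, C }, { B, D }, { A, B, C, D }, S } (that is, 𝒞 plus ∅ and S).
Pass 1. New:
  { E }  = complement { A, B, C, D }
  { A, C, E }  = complement { B, D }
  { B, D, E }  = complement { A, C }
  |family| = 8
After Pass 2 the family is unchanged; done.

Hence σ(𝒞) has 8 members: { {  }, { E }, { A, C }, { B, D }, { A, C, E }, { B, D, E }, { A, B, C, D }, S }.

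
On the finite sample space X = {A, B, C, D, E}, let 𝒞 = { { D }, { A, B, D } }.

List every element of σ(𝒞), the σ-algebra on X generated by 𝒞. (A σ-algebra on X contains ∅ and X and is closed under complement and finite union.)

Begin from { {  }, { D }, { A, B, D }, X } (that is, 𝒞 plus ∅ and X).
Step 1: 2 new —
  { C, E }  = complement { A, B, D }
  { A, B, C, E }  = complement { D }
  (now 6)
Step 2: +1 →
  { C, D, E }  = { D } ∪ { C, E }
  (now 7)
Step 3 (1 new):
  { A, B }  = complement { C, D, E }
  (now 8)
After Step 4 the family is unchanged; done.

Hence σ(𝒞) has 8 members: { {  }, { D }, { A, B }, { C, E }, { A, B, D }, { C, D, E }, { A, B, C, E }, X }.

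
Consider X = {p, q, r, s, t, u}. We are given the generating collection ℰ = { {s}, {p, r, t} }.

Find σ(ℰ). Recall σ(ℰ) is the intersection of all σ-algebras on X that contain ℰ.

Answer: σ(ℰ) = { {}, {s}, {q, u}, {p, r, t}, {q, s, u}, {p, r, s, t}, {p, q, r, t, u}, X }

Working:
Initial family (4 sets): { {}, {s}, {p, r, t}, X }.
Round 1 adds 3:
  {q, s, u}  = X∖{p, r, t}
  {p, r, s, t}  = {p, r, t} ∪ {s}
  {p, q, r, t, u}  = X∖{s}
Round 2: +1 →
  {q, u}  = X∖{p, r, s, t}
After Round 3 the family is unchanged; done.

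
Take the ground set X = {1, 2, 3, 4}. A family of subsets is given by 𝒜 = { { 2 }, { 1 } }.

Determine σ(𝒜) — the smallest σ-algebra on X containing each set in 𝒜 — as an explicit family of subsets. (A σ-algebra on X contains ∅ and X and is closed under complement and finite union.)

σ(𝒜) (8 sets): { {}, { 1 }, { 2 }, { 1, 2 }, { 3, 4 }, { 1, 3, 4 }, { 2, 3, 4 }, X }

Check:
Begin from { {}, { 1 }, { 2 }, X } (that is, 𝒜 plus ∅ and X).
Step 1: +3 →
  { 1, 2 }  = { 2 } ∪ { 1 }
  { 1, 3, 4 }  = ᶜ of { 2 }
  { 2, 3, 4 }  = ᶜ of { 1 }
  [7 total]
Step 2: +1 →
  { 3, 4 }  = ᶜ of { 1, 2 }
  [8 total]
Step 3: closed — nothing new.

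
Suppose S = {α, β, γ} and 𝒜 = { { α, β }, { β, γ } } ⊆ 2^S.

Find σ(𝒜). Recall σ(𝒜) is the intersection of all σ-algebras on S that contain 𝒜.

Answer: σ(𝒜) = { {  }, { α }, { β }, { γ }, { α, β }, { α, γ }, { β, γ }, S }

Working:
Take S₀ = 𝒜 ∪ {∅, S} = { {  }, { α, β }, { β, γ }, S }.
Iteration 1: 2 new —
  { α }  = complement { β, γ }
  { γ }  = complement { α, β }
  [6 total]
Iteration 2: 1 new —
  { α, γ }  = { γ } ∪ { α }
  [7 total]
Iteration 3 (1 new):
  { β }  = complement { α, γ }
  [8 total]
Iteration 4: no new sets; the family is a σ-algebra.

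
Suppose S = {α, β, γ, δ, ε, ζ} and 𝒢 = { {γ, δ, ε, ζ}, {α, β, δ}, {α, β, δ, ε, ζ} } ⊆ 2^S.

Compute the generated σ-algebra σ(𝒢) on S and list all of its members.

σ(𝒢) = { ∅, {γ}, {δ}, {α, β}, {γ, δ}, {ε, ζ}, {α, β, γ}, {α, β, δ}, {γ, ε, ζ}, {δ, ε, ζ}, {α, β, γ, δ}, {α, β, ε, ζ}, {γ, δ, ε, ζ}, {α, β, γ, ε, ζ}, {α, β, δ, ε, ζ}, S }

Working:
Initial family (5 sets): { ∅, {α, β, δ}, {γ, δ, ε, ζ}, {α, β, δ, ε, ζ}, S }.
Iteration 1 adds 3:
  {γ}  = complement {α, β, δ, ε, ζ}
  {α, β}  = complement {γ, δ, ε, ζ}
  {γ, ε, ζ}  = complement {α, β, δ}
  [8 total]
Iteration 2: +3 →
  {α, β, γ}  = {γ} ∪ {α, β}
  {α, β, γ, δ}  = {γ} ∪ {α, β, δ}
  {α, β, γ, ε, ζ}  = {α, β} ∪ {γ, ε, ζ}
  [11 total]
Iteration 3: 3 new —
  {δ}  = complement {α, β, γ, ε, ζ}
  {ε, ζ}  = complement {α, β, γ, δ}
  {δ, ε, ζ}  = complement {α, β, γ}
  [14 total]
Iteration 4. New:
  {γ, δ}  = {γ} ∪ {δ}
  {α, β, ε, ζ}  = {ε, ζ} ∪ {α, β}
  [16 total]
After Iteration 5 the family is unchanged; done.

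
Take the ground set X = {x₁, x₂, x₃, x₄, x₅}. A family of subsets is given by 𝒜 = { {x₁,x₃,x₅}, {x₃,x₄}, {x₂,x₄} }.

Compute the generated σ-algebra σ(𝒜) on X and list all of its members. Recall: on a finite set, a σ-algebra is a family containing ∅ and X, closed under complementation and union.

Take S₀ = 𝒜 ∪ {∅, X} = { {}, {x₂,x₄}, {x₃,x₄}, {x₁,x₃,x₅}, X }.
Step 1: 3 new —
  {x₁,x₂,x₅}  = X∖{x₃,x₄}
  {x₂,x₃,x₄}  = {x₃,x₄} ∪ {x₂,x₄}
  {x₁,x₃,x₄,x₅}  = {x₃,x₄} ∪ {x₁,x₃,x₅}
  |family| = 8
Step 2: 4 new —
  {x₂}  = X∖{x₁,x₃,x₄,x₅}
  {x₁,x₅}  = X∖{x₂,x₃,x₄}
  {x₁,x₂,x₃,x₅}  = {x₁,x₃,x₅} ∪ {x₁,x₂,x₅}
  {x₁,x₂,x₄,x₅}  = {x₁,x₂,x₅} ∪ {x₂,x₄}
  |family| = 12
Step 3 (2 new):
  {x₃}  = X∖{x₁,x₂,x₄,x₅}
  {x₄}  = X∖{x₁,x₂,x₃,x₅}
  |family| = 14
Step 4: 2 new —
  {x₂,x₃}  = {x₃} ∪ {x₂}
  {x₁,x₄,x₅}  = {x₁,x₅} ∪ {x₄}
  |family| = 16
Step 5 adds nothing — fixpoint reached.

|σ(𝒜)| = 16.  σ(𝒜) = { {}, {x₂}, {x₃}, {x₄}, {x₁,x₅}, {x₂,x₃}, {x₂,x₄}, {x₃,x₄}, {x₁,x₂,x₅}, {x₁,x₃,x₅}, {x₁,x₄,x₅}, {x₂,x₃,x₄}, {x₁,x₂,x₃,x₅}, {x₁,x₂,x₄,x₅}, {x₁,x₃,x₄,x₅}, X }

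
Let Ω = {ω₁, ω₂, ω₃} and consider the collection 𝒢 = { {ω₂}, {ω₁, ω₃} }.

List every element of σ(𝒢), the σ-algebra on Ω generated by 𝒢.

Seed the family with 𝒢 together with ∅ and Ω: { {}, {ω₂}, {ω₁, ω₃}, Ω }.
Iteration 1: closed — nothing new.

Hence σ(𝒢) has 4 members: { {}, {ω₂}, {ω₁, ω₃}, Ω }.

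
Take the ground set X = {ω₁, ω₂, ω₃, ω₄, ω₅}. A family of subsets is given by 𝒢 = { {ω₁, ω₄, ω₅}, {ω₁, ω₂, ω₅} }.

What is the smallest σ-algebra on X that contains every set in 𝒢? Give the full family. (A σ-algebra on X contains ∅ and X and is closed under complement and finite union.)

Seed the family with 𝒢 together with ∅ and X: { {}, {ω₁, ω₂, ω₅}, {ω₁, ω₄, ω₅}, X }.
Iteration 1: 3 new —
  {ω₂, ω₃}  = ᶜ of {ω₁, ω₄, ω₅}
  {ω₃, ω₄}  = ᶜ of {ω₁, ω₂, ω₅}
  {ω₁, ω₂, ω₄, ω₅}  = {ω₁, ω₂, ω₅} ∪ {ω₁, ω₄, ω₅}
  [7 total]
Iteration 2: 4 new —
  {ω₃}  = ᶜ of {ω₁, ω₂, ω₄, ω₅}
  {ω₂, ω₃, ω₄}  = {ω₃, ω₄} ∪ {ω₂, ω₃}
  {ω₁, ω₂, ω₃, ω₅}  = {ω₁, ω₂, ω₅} ∪ {ω₂, ω₃}
  {ω₁, ω₃, ω₄, ω₅}  = {ω₁, ω₄, ω₅} ∪ {ω₃, ω₄}
  [11 total]
Iteration 3. New:
  {ω₂}  = ᶜ of {ω₁, ω₃, ω₄, ω₅}
  {ω₄}  = ᶜ of {ω₁, ω₂, ω₃, ω₅}
  {ω₁, ω₅}  = ᶜ of {ω₂, ω₃, ω₄}
  [14 total]
Iteration 4 (2 new):
  {ω₂, ω₄}  = {ω₄} ∪ {ω₂}
  {ω₁, ω₃, ω₅}  = {ω₃} ∪ {ω₁, ω₅}
  [16 total]
After Iteration 5 the family is unchanged; done.

σ(𝒢) = { {}, {ω₂}, {ω₃}, {ω₄}, {ω₁, ω₅}, {ω₂, ω₃}, {ω₂, ω₄}, {ω₃, ω₄}, {ω₁, ω₂, ω₅}, {ω₁, ω₃, ω₅}, {ω₁, ω₄, ω₅}, {ω₂, ω₃, ω₄}, {ω₁, ω₂, ω₃, ω₅}, {ω₁, ω₂, ω₄, ω₅}, {ω₁, ω₃, ω₄, ω₅}, X }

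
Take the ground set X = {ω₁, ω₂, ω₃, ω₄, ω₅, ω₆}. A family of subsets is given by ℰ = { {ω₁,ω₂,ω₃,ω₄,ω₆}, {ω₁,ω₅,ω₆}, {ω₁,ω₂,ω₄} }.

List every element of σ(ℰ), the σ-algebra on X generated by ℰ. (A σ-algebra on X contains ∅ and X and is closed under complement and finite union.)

σ(ℰ) = { {}, {ω₁}, {ω₃}, {ω₅}, {ω₆}, {ω₁,ω₃}, {ω₁,ω₅}, {ω₁,ω₆}, {ω₂,ω₄}, {ω₃,ω₅}, {ω₃,ω₆}, {ω₅,ω₆}, {ω₁,ω₂,ω₄}, {ω₁,ω₃,ω₅}, {ω₁,ω₃,ω₆}, {ω₁,ω₅,ω₆}, {ω₂,ω₃,ω₄}, {ω₂,ω₄,ω₅}, {ω₂,ω₄,ω₆}, {ω₃,ω₅,ω₆}, {ω₁,ω₂,ω₃,ω₄}, {ω₁,ω₂,ω₄,ω₅}, {ω₁,ω₂,ω₄,ω₆}, {ω₁,ω₃,ω₅,ω₆}, {ω₂,ω₃,ω₄,ω₅}, {ω₂,ω₃,ω₄,ω₆}, {ω₂,ω₄,ω₅,ω₆}, {ω₁,ω₂,ω₃,ω₄,ω₅}, {ω₁,ω₂,ω₃,ω₄,ω₆}, {ω₁,ω₂,ω₄,ω₅,ω₆}, {ω₂,ω₃,ω₄,ω₅,ω₆}, X }

Check:
Seed the family with ℰ together with ∅ and X: { {}, {ω₁,ω₂,ω₄}, {ω₁,ω₅,ω₆}, {ω₁,ω₂,ω₃,ω₄,ω₆}, X }.
Round 1: 4 new —
  {ω₅}  = complement {ω₁,ω₂,ω₃,ω₄,ω₆}
  {ω₂,ω₃,ω₄}  = complement {ω₁,ω₅,ω₆}
  {ω₃,ω₅,ω₆}  = complement {ω₁,ω₂,ω₄}
  {ω₁,ω₂,ω₄,ω₅,ω₆}  = {ω₁,ω₅,ω₆} ∪ {ω₁,ω₂,ω₄}
  |family| = 9
Round 2. New:
  {ω₃}  = complement {ω₁,ω₂,ω₄,ω₅,ω₆}
  {ω₁,ω₂,ω₃,ω₄}  = {ω₂,ω₃,ω₄} ∪ {ω₁,ω₂,ω₄}
  {ω₁,ω₂,ω₄,ω₅}  = {ω₁,ω₂,ω₄} ∪ {ω₅}
  {ω₁,ω₃,ω₅,ω₆}  = {ω₁,ω₅,ω₆} ∪ {ω₃,ω₅,ω₆}
  {ω₂,ω₃,ω₄,ω₅}  = {ω₂,ω₃,ω₄} ∪ {ω₅}
  {ω₂,ω₃,ω₄,ω₅,ω₆}  = {ω₂,ω₃,ω₄} ∪ {ω₃,ω₅,ω₆}
  |family| = 15
Round 3: 7 new —
  {ω₁}  = complement {ω₂,ω₃,ω₄,ω₅,ω₆}
  {ω₁,ω₆}  = complement {ω₂,ω₃,ω₄,ω₅}
  {ω₂,ω₄}  = complement {ω₁,ω₃,ω₅,ω₆}
  {ω₃,ω₅}  = {ω₃} ∪ {ω₅}
  {ω₃,ω₆}  = complement {ω₁,ω₂,ω₄,ω₅}
  {ω₅,ω₆}  = complement {ω₁,ω₂,ω₃,ω₄}
  {ω₁,ω₂,ω₃,ω₄,ω₅}  = {ω₃} ∪ {ω₁,ω₂,ω₄,ω₅}
  |family| = 22
Round 4: +9 →
  {ω₆}  = complement {ω₁,ω₂,ω₃,ω₄,ω₅}
  {ω₁,ω₃}  = {ω₃} ∪ {ω₁}
  {ω₁,ω₅}  = {ω₅} ∪ {ω₁}
  {ω₁,ω₃,ω₅}  = {ω₃,ω₅} ∪ {ω₁}
  {ω₁,ω₃,ω₆}  = {ω₁,ω₆} ∪ {ω₃}
  {ω₂,ω₄,ω₅}  = {ω₂,ω₄} ∪ {ω₅}
  {ω₁,ω₂,ω₄,ω₆}  = complement {ω₃,ω₅}
  {ω₂,ω₃,ω₄,ω₆}  = {ω₂,ω₃,ω₄} ∪ {ω₃,ω₆}
  {ω₂,ω₄,ω₅,ω₆}  = {ω₅,ω₆} ∪ {ω₂,ω₄}
  |family| = 31
Round 5 adds 1:
  {ω₂,ω₄,ω₆}  = complement {ω₁,ω₃,ω₅}
  |family| = 32
Round 6: already closed under ᶜ and ∪.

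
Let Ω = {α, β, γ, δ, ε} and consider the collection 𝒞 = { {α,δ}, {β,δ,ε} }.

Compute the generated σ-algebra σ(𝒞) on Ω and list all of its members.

Take S₀ = 𝒞 ∪ {∅, Ω} = { {}, {α,δ}, {β,δ,ε}, Ω }.
Pass 1. New:
  {α,γ}  = {β,δ,ε}ᶜ
  {β,γ,ε}  = {α,δ}ᶜ
  {α,β,δ,ε}  = {β,δ,ε} ∪ {α,δ}
  — 7 sets.
Pass 2: 4 new —
  {γ}  = {α,β,δ,ε}ᶜ
  {α,γ,δ}  = {α,δ} ∪ {α,γ}
  {α,β,γ,ε}  = {β,γ,ε} ∪ {α,γ}
  {β,γ,δ,ε}  = {β,γ,ε} ∪ {β,δ,ε}
  — 11 sets.
Pass 3: +3 →
  {α}  = {β,γ,δ,ε}ᶜ
  {δ}  = {α,β,γ,ε}ᶜ
  {β,ε}  = {α,γ,δ}ᶜ
  — 14 sets.
Pass 4 (2 new):
  {γ,δ}  = {γ} ∪ {δ}
  {α,β,ε}  = {β,ε} ∪ {α}
  — 16 sets.
Pass 5: no new sets; the family is a σ-algebra.

σ(𝒞) = { {}, {α}, {γ}, {δ}, {α,γ}, {α,δ}, {β,ε}, {γ,δ}, {α,β,ε}, {α,γ,δ}, {β,γ,ε}, {β,δ,ε}, {α,β,γ,ε}, {α,β,δ,ε}, {β,γ,δ,ε}, Ω }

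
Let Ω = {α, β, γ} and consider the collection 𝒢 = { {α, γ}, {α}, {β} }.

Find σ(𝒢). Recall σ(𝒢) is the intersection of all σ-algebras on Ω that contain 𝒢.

Answer: σ(𝒢) = { {}, {α}, {β}, {γ}, {α, β}, {α, γ}, {β, γ}, Ω }

Check:
Begin from { {}, {α}, {β}, {α, γ}, Ω } (that is, 𝒢 plus ∅ and Ω).
Pass 1 (2 new):
  {α, β}  = {β} ∪ {α}
  {β, γ}  = {α}ᶜ
  |family| = 7
Pass 2: 1 new —
  {γ}  = {α, β}ᶜ
  |family| = 8
After Pass 3 the family is unchanged; done.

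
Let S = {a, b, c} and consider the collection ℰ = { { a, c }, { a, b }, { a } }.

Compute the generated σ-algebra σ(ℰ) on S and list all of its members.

Initial family (5 sets): { {  }, { a }, { a, b }, { a, c }, S }.
Round 1 adds 3:
  { b }  = { a, c }ᶜ
  { c }  = { a, b }ᶜ
  { b, c }  = { a }ᶜ
Round 2: already closed under ᶜ and ∪.

|σ(ℰ)| = 8.  σ(ℰ) = { {  }, { a }, { b }, { c }, { a, b }, { a, c }, { b, c }, S }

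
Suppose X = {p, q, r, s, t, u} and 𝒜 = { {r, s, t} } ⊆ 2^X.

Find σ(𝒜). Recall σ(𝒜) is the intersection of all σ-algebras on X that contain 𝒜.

Take S₀ = 𝒜 ∪ {∅, X} = { ∅, {r, s, t}, X }.
Pass 1. New:
  {p, q, u}  = X∖{r, s, t}
  |family| = 4
Pass 2: already closed under ᶜ and ∪.

Therefore σ(𝒜) = { ∅, {p, q, u}, {r, s, t}, X } (|σ(𝒜)| = 4).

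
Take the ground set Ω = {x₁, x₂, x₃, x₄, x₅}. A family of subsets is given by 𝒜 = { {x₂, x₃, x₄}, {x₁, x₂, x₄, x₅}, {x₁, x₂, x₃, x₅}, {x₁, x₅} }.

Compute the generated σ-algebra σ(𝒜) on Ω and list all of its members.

Initial family (6 sets): { {}, {x₁, x₅}, {x₂, x₃, x₄}, {x₁, x₂, x₃, x₅}, {x₁, x₂, x₄, x₅}, Ω }.
Pass 1. New:
  {x₃}  = Ω∖{x₁, x₂, x₄, x₅}
  {x₄}  = Ω∖{x₁, x₂, x₃, x₅}
  (now 8)
Pass 2: 3 new —
  {x₃, x₄}  = {x₃} ∪ {x₄}
  {x₁, x₃, x₅}  = {x₃} ∪ {x₁, x₅}
  {x₁, x₄, x₅}  = {x₄} ∪ {x₁, x₅}
  (now 11)
Pass 3: +4 →
  {x₂, x₃}  = Ω∖{x₁, x₄, x₅}
  {x₂, x₄}  = Ω∖{x₁, x₃, x₅}
  {x₁, x₂, x₅}  = Ω∖{x₃, x₄}
  {x₁, x₃, x₄, x₅}  = {x₁, x₄, x₅} ∪ {x₃}
  (now 15)
Pass 4 (1 new):
  {x₂}  = Ω∖{x₁, x₃, x₄, x₅}
  (now 16)
Pass 5: already closed under ᶜ and ∪.

|σ(𝒜)| = 16.  σ(𝒜) = { {}, {x₂}, {x₃}, {x₄}, {x₁, x₅}, {x₂, x₃}, {x₂, x₄}, {x₃, x₄}, {x₁, x₂, x₅}, {x₁, x₃, x₅}, {x₁, x₄, x₅}, {x₂, x₃, x₄}, {x₁, x₂, x₃, x₅}, {x₁, x₂, x₄, x₅}, {x₁, x₃, x₄, x₅}, Ω }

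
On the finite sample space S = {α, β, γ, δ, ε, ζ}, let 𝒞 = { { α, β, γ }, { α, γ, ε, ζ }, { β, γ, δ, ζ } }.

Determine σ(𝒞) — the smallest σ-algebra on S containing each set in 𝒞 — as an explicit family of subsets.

Take S₀ = 𝒞 ∪ {∅, S} = { ∅, { α, β, γ }, { α, γ, ε, ζ }, { β, γ, δ, ζ }, S }.
Round 1 (5 new):
  { α, ε }  = ᶜ of { β, γ, δ, ζ }
  { β, δ }  = ᶜ of { α, γ, ε, ζ }
  { δ, ε, ζ }  = ᶜ of { α, β, γ }
  { α, β, γ, δ, ζ }  = { α, β, γ } ∪ { β, γ, δ, ζ }
  { α, β, γ, ε, ζ }  = { α, γ, ε, ζ } ∪ { α, β, γ }
  [10 total]
Round 2 (9 new):
  { δ }  = ᶜ of { α, β, γ, ε, ζ }
  { ε }  = ᶜ of { α, β, γ, δ, ζ }
  { α, β, γ, δ }  = { α, β, γ } ∪ { β, δ }
  { α, β, γ, ε }  = { α, β, γ } ∪ { α, ε }
  { α, β, δ, ε }  = { α, ε } ∪ { β, δ }
  { α, δ, ε, ζ }  = { α, ε } ∪ { δ, ε, ζ }
  { β, δ, ε, ζ }  = { δ, ε, ζ } ∪ { β, δ }
  { α, γ, δ, ε, ζ }  = { α, γ, ε, ζ } ∪ { δ, ε, ζ }
  { β, γ, δ, ε, ζ }  = { β, γ, δ, ζ } ∪ { δ, ε, ζ }
  [19 total]
Round 3 (12 new):
  { α }  = ᶜ of { β, γ, δ, ε, ζ }
  { β }  = ᶜ of { α, γ, δ, ε, ζ }
  { α, γ }  = ᶜ of { β, δ, ε, ζ }
  { β, γ }  = ᶜ of { α, δ, ε, ζ }
  { γ, ζ }  = ᶜ of { α, β, δ, ε }
  { δ, ε }  = { ε } ∪ { δ }
  { δ, ζ }  = ᶜ of { α, β, γ, ε }
  { ε, ζ }  = ᶜ of { α, β, γ, δ }
  { α, δ, ε }  = { α, ε } ∪ { δ }
  { β, δ, ε }  = { β, δ } ∪ { ε }
  { α, β, γ, δ, ε }  = { α, ε } ∪ { α, β, γ, δ }
  { α, β, δ, ε, ζ }  = { α, δ, ε, ζ } ∪ { β, δ }
  [31 total]
Round 4 adds 25:
  { γ }  = ᶜ of { α, β, δ, ε, ζ }
  { ζ }  = ᶜ of { α, β, γ, δ, ε }
  { α, β }  = { α } ∪ { β }
  { α, δ }  = { α } ∪ { δ }
  { β, ε }  = { β } ∪ { ε }
  { α, β, δ }  = { α } ∪ { β, δ }
  { α, β, ε }  = { β } ∪ { α, ε }
  { α, γ, δ }  = { α, γ } ∪ { δ }
  { α, γ, ε }  = { ε } ∪ { α, γ }
  { α, γ, ζ }  = ᶜ of { β, δ, ε }
  { α, δ, ζ }  = { α } ∪ { δ, ζ }
  { α, ε, ζ }  = { ε, ζ } ∪ { α }
  { β, γ, δ }  = { β, γ } ∪ { δ }
  { β, γ, ε }  = { ε } ∪ { β, γ }
  { β, γ, ζ }  = ᶜ of { α, δ, ε }
  { β, δ, ζ }  = { β } ∪ { δ, ζ }
  { β, ε, ζ }  = { ε, ζ } ∪ { β }
  { γ, δ, ζ }  = { γ, ζ } ∪ { δ }
  { γ, ε, ζ }  = { ε, ζ } ∪ { γ, ζ }
  { α, β, γ, ζ }  = ᶜ of { δ, ε }
  { α, γ, δ, ε }  = { α, δ, ε } ∪ { α, γ }
  { α, γ, δ, ζ }  = { α, γ } ∪ { δ, ζ }
  { β, γ, δ, ε }  = { δ, ε } ∪ { β, γ }
  { β, γ, ε, ζ }  = { ε, ζ } ∪ { β, γ }
  { γ, δ, ε, ζ }  = { δ, ε } ∪ { γ, ζ }
  [56 total]
Round 5 adds 8:
  { α, ζ }  = ᶜ of { β, γ, δ, ε }
  { β, ζ }  = ᶜ of { α, γ, δ, ε }
  { γ, δ }  = { γ } ∪ { δ }
  { γ, ε }  = { γ } ∪ { ε }
  { α, β, ζ }  = { α, β } ∪ { ζ }
  { γ, δ, ε }  = { δ, ε } ∪ { γ }
  { α, β, δ, ζ }  = { β, δ, ζ } ∪ { α, β }
  { α, β, ε, ζ }  = { β } ∪ { α, ε, ζ }
  [64 total]
After Round 6 the family is unchanged; done.

σ(𝒞) = { ∅, { α }, { β }, { γ }, { δ }, { ε }, { ζ }, { α, β }, { α, γ }, { α, δ }, { α, ε }, { α, ζ }, { β, γ }, { β, δ }, { β, ε }, { β, ζ }, { γ, δ }, { γ, ε }, { γ, ζ }, { δ, ε }, { δ, ζ }, { ε, ζ }, { α, β, γ }, { α, β, δ }, { α, β, ε }, { α, β, ζ }, { α, γ, δ }, { α, γ, ε }, { α, γ, ζ }, { α, δ, ε }, { α, δ, ζ }, { α, ε, ζ }, { β, γ, δ }, { β, γ, ε }, { β, γ, ζ }, { β, δ, ε }, { β, δ, ζ }, { β, ε, ζ }, { γ, δ, ε }, { γ, δ, ζ }, { γ, ε, ζ }, { δ, ε, ζ }, { α, β, γ, δ }, { α, β, γ, ε }, { α, β, γ, ζ }, { α, β, δ, ε }, { α, β, δ, ζ }, { α, β, ε, ζ }, { α, γ, δ, ε }, { α, γ, δ, ζ }, { α, γ, ε, ζ }, { α, δ, ε, ζ }, { β, γ, δ, ε }, { β, γ, δ, ζ }, { β, γ, ε, ζ }, { β, δ, ε, ζ }, { γ, δ, ε, ζ }, { α, β, γ, δ, ε }, { α, β, γ, δ, ζ }, { α, β, γ, ε, ζ }, { α, β, δ, ε, ζ }, { α, γ, δ, ε, ζ }, { β, γ, δ, ε, ζ }, S }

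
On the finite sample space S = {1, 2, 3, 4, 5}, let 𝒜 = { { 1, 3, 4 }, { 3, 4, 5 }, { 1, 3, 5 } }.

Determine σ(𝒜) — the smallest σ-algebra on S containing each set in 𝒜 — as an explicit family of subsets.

Start: 𝒜 ∪ {∅, S} = { ∅, { 1, 3, 4 }, { 1, 3, 5 }, { 3, 4, 5 }, S }.
Iteration 1 (4 new):
  { 1, 2 }  = complement { 3, 4, 5 }
  { 2, 4 }  = complement { 1, 3, 5 }
  { 2, 5 }  = complement { 1, 3, 4 }
  { 1, 3, 4, 5 }  = { 3, 4, 5 } ∪ { 1, 3, 4 }
  — 9 sets.
Iteration 2: 7 new —
  { 2 }  = complement { 1, 3, 4, 5 }
  { 1, 2, 4 }  = { 1, 2 } ∪ { 2, 4 }
  { 1, 2, 5 }  = { 2, 5 } ∪ { 1, 2 }
  { 2, 4, 5 }  = { 2, 5 } ∪ { 2, 4 }
  { 1, 2, 3, 4 }  = { 1, 2 } ∪ { 1, 3, 4 }
  { 1, 2, 3, 5 }  = { 2, 5 } ∪ { 1, 3, 5 }
  { 2, 3, 4, 5 }  = { 2, 5 } ∪ { 3, 4, 5 }
  — 16 sets.
Iteration 3. New:
  { 1 }  = complement { 2, 3, 4, 5 }
  { 4 }  = complement { 1, 2, 3, 5 }
  { 5 }  = complement { 1, 2, 3, 4 }
  { 1, 3 }  = complement { 2, 4, 5 }
  { 3, 4 }  = complement { 1, 2, 5 }
  { 3, 5 }  = complement { 1, 2, 4 }
  { 1, 2, 4, 5 }  = { 2, 5 } ∪ { 1, 2, 4 }
  — 23 sets.
Iteration 4 (7 new):
  { 3 }  = complement { 1, 2, 4, 5 }
  { 1, 4 }  = { 4 } ∪ { 1 }
  { 1, 5 }  = { 5 } ∪ { 1 }
  { 4, 5 }  = { 5 } ∪ { 4 }
  { 1, 2, 3 }  = { 1, 2 } ∪ { 1, 3 }
  { 2, 3, 4 }  = { 3, 4 } ∪ { 2 }
  { 2, 3, 5 }  = { 2, 5 } ∪ { 3, 5 }
  — 30 sets.
Iteration 5 (2 new):
  { 2, 3 }  = { 2 } ∪ { 3 }
  { 1, 4, 5 }  = { 5 } ∪ { 1, 4 }
  — 32 sets.
After Iteration 6 the family is unchanged; done.

Hence σ(𝒜) has 32 members: { ∅, { 1 }, { 2 }, { 3 }, { 4 }, { 5 }, { 1, 2 }, { 1, 3 }, { 1, 4 }, { 1, 5 }, { 2, 3 }, { 2, 4 }, { 2, 5 }, { 3, 4 }, { 3, 5 }, { 4, 5 }, { 1, 2, 3 }, { 1, 2, 4 }, { 1, 2, 5 }, { 1, 3, 4 }, { 1, 3, 5 }, { 1, 4, 5 }, { 2, 3, 4 }, { 2, 3, 5 }, { 2, 4, 5 }, { 3, 4, 5 }, { 1, 2, 3, 4 }, { 1, 2, 3, 5 }, { 1, 2, 4, 5 }, { 1, 3, 4, 5 }, { 2, 3, 4, 5 }, S }.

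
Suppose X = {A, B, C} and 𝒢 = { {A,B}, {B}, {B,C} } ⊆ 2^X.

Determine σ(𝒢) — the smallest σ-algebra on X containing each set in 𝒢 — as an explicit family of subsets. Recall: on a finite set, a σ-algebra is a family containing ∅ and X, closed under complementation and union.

Begin from { {}, {B}, {A,B}, {B,C}, X } (that is, 𝒢 plus ∅ and X).
Step 1 adds 3:
  {A}  = X∖{B,C}
  {C}  = X∖{A,B}
  {A,C}  = X∖{B}
After Step 2 the family is unchanged; done.

|σ(𝒢)| = 8.  σ(𝒢) = { {}, {A}, {B}, {C}, {A,B}, {A,C}, {B,C}, X }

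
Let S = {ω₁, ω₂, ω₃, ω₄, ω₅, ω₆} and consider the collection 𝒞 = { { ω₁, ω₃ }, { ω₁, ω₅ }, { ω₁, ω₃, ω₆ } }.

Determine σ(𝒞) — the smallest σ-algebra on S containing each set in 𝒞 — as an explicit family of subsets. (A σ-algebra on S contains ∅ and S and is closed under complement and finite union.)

Start: 𝒞 ∪ {∅, S} = { ∅, { ω₁, ω₃ }, { ω₁, ω₅ }, { ω₁, ω₃, ω₆ }, S }.
Round 1: 5 new —
  { ω₁, ω₃, ω₅ }  = { ω₁, ω₃ } ∪ { ω₁, ω₅ }
  { ω₂, ω₄, ω₅ }  = { ω₁, ω₃, ω₆ }ᶜ
  { ω₁, ω₃, ω₅, ω₆ }  = { ω₁, ω₃, ω₆ } ∪ { ω₁, ω₅ }
  { ω₂, ω₃, ω₄, ω₆ }  = { ω₁, ω₅ }ᶜ
  { ω₂, ω₄, ω₅, ω₆ }  = { ω₁, ω₃ }ᶜ
Round 2 adds 7:
  { ω₂, ω₄ }  = { ω₁, ω₃, ω₅, ω₆ }ᶜ
  { ω₂, ω₄, ω₆ }  = { ω₁, ω₃, ω₅ }ᶜ
  { ω₁, ω₂, ω₄, ω₅ }  = { ω₁, ω₅ } ∪ { ω₂, ω₄, ω₅ }
  { ω₁, ω₂, ω₃, ω₄, ω₅ }  = { ω₁, ω₃, ω₅ } ∪ { ω₂, ω₄, ω₅ }
  { ω₁, ω₂, ω₃, ω₄, ω₆ }  = { ω₁, ω₃, ω₆ } ∪ { ω₂, ω₃, ω₄, ω₆ }
  { ω₁, ω₂, ω₄, ω₅, ω₆ }  = { ω₂, ω₄, ω₅, ω₆ } ∪ { ω₁, ω₅ }
  { ω₂, ω₃, ω₄, ω₅, ω₆ }  = { ω₂, ω₄, ω₅, ω₆ } ∪ { ω₂, ω₃, ω₄, ω₆ }
Round 3 (6 new):
  { ω₁ }  = { ω₂, ω₃, ω₄, ω₅, ω₆ }ᶜ
  { ω₃ }  = { ω₁, ω₂, ω₄, ω₅, ω₆ }ᶜ
  { ω₅ }  = { ω₁, ω₂, ω₃, ω₄, ω₆ }ᶜ
  { ω₆ }  = { ω₁, ω₂, ω₃, ω₄, ω₅ }ᶜ
  { ω₃, ω₆ }  = { ω₁, ω₂, ω₄, ω₅ }ᶜ
  { ω₁, ω₂, ω₃, ω₄ }  = { ω₁, ω₃ } ∪ { ω₂, ω₄ }
Round 4: 9 new —
  { ω₁, ω₆ }  = { ω₆ } ∪ { ω₁ }
  { ω₃, ω₅ }  = { ω₅ } ∪ { ω₃ }
  { ω₅, ω₆ }  = { ω₁, ω₂, ω₃, ω₄ }ᶜ
  { ω₁, ω₂, ω₄ }  = { ω₂, ω₄ } ∪ { ω₁ }
  { ω₁, ω₅, ω₆ }  = { ω₆ } ∪ { ω₁, ω₅ }
  { ω₂, ω₃, ω₄ }  = { ω₃ } ∪ { ω₂, ω₄ }
  { ω₃, ω₅, ω₆ }  = { ω₅ } ∪ { ω₃, ω₆ }
  { ω₁, ω₂, ω₄, ω₆ }  = { ω₂, ω₄, ω₆ } ∪ { ω₁ }
  { ω₂, ω₃, ω₄, ω₅ }  = { ω₃ } ∪ { ω₂, ω₄, ω₅ }
Round 5: closed — nothing new.

σ(𝒞) = { ∅, { ω₁ }, { ω₃ }, { ω₅ }, { ω₆ }, { ω₁, ω₃ }, { ω₁, ω₅ }, { ω₁, ω₆ }, { ω₂, ω₄ }, { ω₃, ω₅ }, { ω₃, ω₆ }, { ω₅, ω₆ }, { ω₁, ω₂, ω₄ }, { ω₁, ω₃, ω₅ }, { ω₁, ω₃, ω₆ }, { ω₁, ω₅, ω₆ }, { ω₂, ω₃, ω₄ }, { ω₂, ω₄, ω₅ }, { ω₂, ω₄, ω₆ }, { ω₃, ω₅, ω₆ }, { ω₁, ω₂, ω₃, ω₄ }, { ω₁, ω₂, ω₄, ω₅ }, { ω₁, ω₂, ω₄, ω₆ }, { ω₁, ω₃, ω₅, ω₆ }, { ω₂, ω₃, ω₄, ω₅ }, { ω₂, ω₃, ω₄, ω₆ }, { ω₂, ω₄, ω₅, ω₆ }, { ω₁, ω₂, ω₃, ω₄, ω₅ }, { ω₁, ω₂, ω₃, ω₄, ω₆ }, { ω₁, ω₂, ω₄, ω₅, ω₆ }, { ω₂, ω₃, ω₄, ω₅, ω₆ }, S }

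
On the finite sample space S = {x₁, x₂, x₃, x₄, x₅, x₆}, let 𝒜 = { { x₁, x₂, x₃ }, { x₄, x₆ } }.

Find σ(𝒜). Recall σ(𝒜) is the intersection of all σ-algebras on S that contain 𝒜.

σ(𝒜) = { ∅, { x₅ }, { x₄, x₆ }, { x₁, x₂, x₃ }, { x₄, x₅, x₆ }, { x₁, x₂, x₃, x₅ }, { x₁, x₂, x₃, x₄, x₆ }, S }

Trace:
Initial family (4 sets): { ∅, { x₄, x₆ }, { x₁, x₂, x₃ }, S }.
Step 1. New:
  { x₄, x₅, x₆ }  = { x₁, x₂, x₃ }ᶜ
  { x₁, x₂, x₃, x₅ }  = { x₄, x₆ }ᶜ
  { x₁, x₂, x₃, x₄, x₆ }  = { x₄, x₆ } ∪ { x₁, x₂, x₃ }
  [7 total]
Step 2 adds 1:
  { x₅ }  = { x₁, x₂, x₃, x₄, x₆ }ᶜ
  [8 total]
Step 3: no new sets; the family is a σ-algebra.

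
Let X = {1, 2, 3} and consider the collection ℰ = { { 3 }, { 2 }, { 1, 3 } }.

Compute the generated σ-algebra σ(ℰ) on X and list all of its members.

σ(ℰ) = { ∅, { 1 }, { 2 }, { 3 }, { 1, 2 }, { 1, 3 }, { 2, 3 }, X }

Trace:
Seed the family with ℰ together with ∅ and X: { ∅, { 2 }, { 3 }, { 1, 3 }, X }.
Pass 1 adds 2:
  { 1, 2 }  = { 3 }ᶜ
  { 2, 3 }  = { 3 } ∪ { 2 }
  |family| = 7
Pass 2 adds 1:
  { 1 }  = { 2, 3 }ᶜ
  |family| = 8
Pass 3: stable.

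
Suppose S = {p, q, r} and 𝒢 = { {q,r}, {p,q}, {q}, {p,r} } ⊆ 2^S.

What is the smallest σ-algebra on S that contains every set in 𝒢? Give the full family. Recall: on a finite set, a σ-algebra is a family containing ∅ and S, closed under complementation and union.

σ(𝒢) = { ∅, {p}, {q}, {r}, {p,q}, {p,r}, {q,r}, S }

Check:
Seed the family with 𝒢 together with ∅ and S: { ∅, {q}, {p,q}, {p,r}, {q,r}, S }.
Iteration 1: +2 →
  {p}  = {q,r}ᶜ
  {r}  = {p,q}ᶜ
  [8 total]
Iteration 2: closed — nothing new.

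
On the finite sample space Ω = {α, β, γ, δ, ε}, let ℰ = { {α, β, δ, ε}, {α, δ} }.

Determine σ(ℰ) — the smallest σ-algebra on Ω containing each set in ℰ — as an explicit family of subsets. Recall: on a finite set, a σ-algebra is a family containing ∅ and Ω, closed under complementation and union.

Take S₀ = ℰ ∪ {∅, Ω} = { {}, {α, δ}, {α, β, δ, ε}, Ω }.
Round 1 adds 2:
  {γ}  = {α, β, δ, ε}ᶜ
  {β, γ, ε}  = {α, δ}ᶜ
  |family| = 6
Round 2: +1 →
  {α, γ, δ}  = {γ} ∪ {α, δ}
  |family| = 7
Round 3 adds 1:
  {β, ε}  = {α, γ, δ}ᶜ
  |family| = 8
Round 4 adds nothing — fixpoint reached.

σ(ℰ) = { {}, {γ}, {α, δ}, {β, ε}, {α, γ, δ}, {β, γ, ε}, {α, β, δ, ε}, Ω }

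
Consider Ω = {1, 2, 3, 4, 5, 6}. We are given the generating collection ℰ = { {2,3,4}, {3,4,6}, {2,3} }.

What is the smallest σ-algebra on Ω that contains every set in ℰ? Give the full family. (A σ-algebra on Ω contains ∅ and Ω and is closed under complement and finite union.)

σ(ℰ) = { ∅, {2}, {3}, {4}, {6}, {1,5}, {2,3}, {2,4}, {2,6}, {3,4}, {3,6}, {4,6}, {1,2,5}, {1,3,5}, {1,4,5}, {1,5,6}, {2,3,4}, {2,3,6}, {2,4,6}, {3,4,6}, {1,2,3,5}, {1,2,4,5}, {1,2,5,6}, {1,3,4,5}, {1,3,5,6}, {1,4,5,6}, {2,3,4,6}, {1,2,3,4,5}, {1,2,3,5,6}, {1,2,4,5,6}, {1,3,4,5,6}, Ω }

Check:
Seed the family with ℰ together with ∅ and Ω: { ∅, {2,3}, {2,3,4}, {3,4,6}, Ω }.
Step 1. New:
  {1,2,5}  = {3,4,6}ᶜ
  {1,5,6}  = {2,3,4}ᶜ
  {1,4,5,6}  = {2,3}ᶜ
  {2,3,4,6}  = {2,3} ∪ {3,4,6}
  — 9 sets.
Step 2 adds 7:
  {1,5}  = {2,3,4,6}ᶜ
  {1,2,3,5}  = {1,2,5} ∪ {2,3}
  {1,2,5,6}  = {1,2,5} ∪ {1,5,6}
  {1,2,3,4,5}  = {2,3,4} ∪ {1,2,5}
  {1,2,3,5,6}  = {2,3} ∪ {1,5,6}
  {1,2,4,5,6}  = {1,4,5,6} ∪ {1,2,5}
  {1,3,4,5,6}  = {1,4,5,6} ∪ {3,4,6}
  — 16 sets.
Step 3: +6 →
  {2}  = {1,3,4,5,6}ᶜ
  {3}  = {1,2,4,5,6}ᶜ
  {4}  = {1,2,3,5,6}ᶜ
  {6}  = {1,2,3,4,5}ᶜ
  {3,4}  = {1,2,5,6}ᶜ
  {4,6}  = {1,2,3,5}ᶜ
  — 22 sets.
Step 4: +10 →
  {2,4}  = {2} ∪ {4}
  {2,6}  = {2} ∪ {6}
  {3,6}  = {6} ∪ {3}
  {1,3,5}  = {3} ∪ {1,5}
  {1,4,5}  = {1,5} ∪ {4}
  {2,3,6}  = {6} ∪ {2,3}
  {2,4,6}  = {2} ∪ {4,6}
  {1,2,4,5}  = {1,2,5} ∪ {4}
  {1,3,4,5}  = {3,4} ∪ {1,5}
  {1,3,5,6}  = {3} ∪ {1,5,6}
  — 32 sets.
Step 5: closed — nothing new.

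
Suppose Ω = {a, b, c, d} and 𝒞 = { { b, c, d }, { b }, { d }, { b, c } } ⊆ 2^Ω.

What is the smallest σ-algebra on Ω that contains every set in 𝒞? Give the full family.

σ(𝒞) (16 sets): { {  }, { a }, { b }, { c }, { d }, { a, b }, { a, c }, { a, d }, { b, c }, { b, d }, { c, d }, { a, b, c }, { a, b, d }, { a, c, d }, { b, c, d }, Ω }

Trace:
Start: 𝒞 ∪ {∅, Ω} = { {  }, { b }, { d }, { b, c }, { b, c, d }, Ω }.
Pass 1: 5 new —
  { a }  = ᶜ of { b, c, d }
  { a, d }  = ᶜ of { b, c }
  { b, d }  = { d } ∪ { b }
  { a, b, c }  = ᶜ of { d }
  { a, c, d }  = ᶜ of { b }
Pass 2: +3 →
  { a, b }  = { b } ∪ { a }
  { a, c }  = ᶜ of { b, d }
  { a, b, d }  = { b } ∪ { a, d }
Pass 3 adds 2:
  { c }  = ᶜ of { a, b, d }
  { c, d }  = ᶜ of { a, b }
After Pass 4 the family is unchanged; done.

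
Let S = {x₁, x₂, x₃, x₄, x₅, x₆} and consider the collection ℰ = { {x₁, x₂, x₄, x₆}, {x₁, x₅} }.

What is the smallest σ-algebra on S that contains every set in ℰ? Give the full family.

Start: ℰ ∪ {∅, S} = { ∅, {x₁, x₅}, {x₁, x₂, x₄, x₆}, S }.
Step 1 adds 3:
  {x₃, x₅}  = ᶜ of {x₁, x₂, x₄, x₆}
  {x₂, x₃, x₄, x₆}  = ᶜ of {x₁, x₅}
  {x₁, x₂, x₄, x₅, x₆}  = {x₁, x₅} ∪ {x₁, x₂, x₄, x₆}
Step 2: 4 new —
  {x₃}  = ᶜ of {x₁, x₂, x₄, x₅, x₆}
  {x₁, x₃, x₅}  = {x₁, x₅} ∪ {x₃, x₅}
  {x₁, x₂, x₃, x₄, x₆}  = {x₁, x₂, x₄, x₆} ∪ {x₂, x₃, x₄, x₆}
  {x₂, x₃, x₄, x₅, x₆}  = {x₂, x₃, x₄, x₆} ∪ {x₃, x₅}
Step 3: +3 →
  {x₁}  = ᶜ of {x₂, x₃, x₄, x₅, x₆}
  {x₅}  = ᶜ of {x₁, x₂, x₃, x₄, x₆}
  {x₂, x₄, x₆}  = ᶜ of {x₁, x₃, x₅}
Step 4 adds 2:
  {x₁, x₃}  = {x₃} ∪ {x₁}
  {x₂, x₄, x₅, x₆}  = {x₂, x₄, x₆} ∪ {x₅}
Step 5: already closed under ᶜ and ∪.

|σ(ℰ)| = 16.  σ(ℰ) = { ∅, {x₁}, {x₃}, {x₅}, {x₁, x₃}, {x₁, x₅}, {x₃, x₅}, {x₁, x₃, x₅}, {x₂, x₄, x₆}, {x₁, x₂, x₄, x₆}, {x₂, x₃, x₄, x₆}, {x₂, x₄, x₅, x₆}, {x₁, x₂, x₃, x₄, x₆}, {x₁, x₂, x₄, x₅, x₆}, {x₂, x₃, x₄, x₅, x₆}, S }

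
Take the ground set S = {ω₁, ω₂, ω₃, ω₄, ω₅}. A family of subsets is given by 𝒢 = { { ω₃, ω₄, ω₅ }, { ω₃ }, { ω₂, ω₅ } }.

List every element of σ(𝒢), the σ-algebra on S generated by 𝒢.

σ(𝒢) (32 sets): { ∅, { ω₁ }, { ω₂ }, { ω₃ }, { ω₄ }, { ω₅ }, { ω₁, ω₂ }, { ω₁, ω₃ }, { ω₁, ω₄ }, { ω₁, ω₅ }, { ω₂, ω₃ }, { ω₂, ω₄ }, { ω₂, ω₅ }, { ω₃, ω₄ }, { ω₃, ω₅ }, { ω₄, ω₅ }, { ω₁, ω₂, ω₃ }, { ω₁, ω₂, ω₄ }, { ω₁, ω₂, ω₅ }, { ω₁, ω₃, ω₄ }, { ω₁, ω₃, ω₅ }, { ω₁, ω₄, ω₅ }, { ω₂, ω₃, ω₄ }, { ω₂, ω₃, ω₅ }, { ω₂, ω₄, ω₅ }, { ω₃, ω₄, ω₅ }, { ω₁, ω₂, ω₃, ω₄ }, { ω₁, ω₂, ω₃, ω₅ }, { ω₁, ω₂, ω₄, ω₅ }, { ω₁, ω₃, ω₄, ω₅ }, { ω₂, ω₃, ω₄, ω₅ }, S }

Derivation:
Take S₀ = 𝒢 ∪ {∅, S} = { ∅, { ω₃ }, { ω₂, ω₅ }, { ω₃, ω₄, ω₅ }, S }.
Iteration 1: 5 new —
  { ω₁, ω₂ }  = ᶜ of { ω₃, ω₄, ω₅ }
  { ω₁, ω₃, ω₄ }  = ᶜ of { ω₂, ω₅ }
  { ω₂, ω₃, ω₅ }  = { ω₃ } ∪ { ω₂, ω₅ }
  { ω₁, ω₂, ω₄, ω₅ }  = ᶜ of { ω₃ }
  { ω₂, ω₃, ω₄, ω₅ }  = { ω₂, ω₅ } ∪ { ω₃, ω₄, ω₅ }
  (now 10)
Iteration 2 (7 new):
  { ω₁ }  = ᶜ of { ω₂, ω₃, ω₄, ω₅ }
  { ω₁, ω₄ }  = ᶜ of { ω₂, ω₃, ω₅ }
  { ω₁, ω₂, ω₃ }  = { ω₁, ω₂ } ∪ { ω₃ }
  { ω₁, ω₂, ω₅ }  = { ω₂, ω₅ } ∪ { ω₁, ω₂ }
  { ω₁, ω₂, ω₃, ω₄ }  = { ω₁, ω₂ } ∪ { ω₁, ω₃, ω₄ }
  { ω₁, ω₂, ω₃, ω₅ }  = { ω₁, ω₂ } ∪ { ω₂, ω₃, ω₅ }
  { ω₁, ω₃, ω₄, ω₅ }  = { ω₃, ω₄, ω₅ } ∪ { ω₁, ω₃, ω₄ }
  (now 17)
Iteration 3. New:
  { ω₂ }  = ᶜ of { ω₁, ω₃, ω₄, ω₅ }
  { ω₄ }  = ᶜ of { ω₁, ω₂, ω₃, ω₅ }
  { ω₅ }  = ᶜ of { ω₁, ω₂, ω₃, ω₄ }
  { ω₁, ω₃ }  = { ω₃ } ∪ { ω₁ }
  { ω₃, ω₄ }  = ᶜ of { ω₁, ω₂, ω₅ }
  { ω₄, ω₅ }  = ᶜ of { ω₁, ω₂, ω₃ }
  { ω₁, ω₂, ω₄ }  = { ω₁, ω₄ } ∪ { ω₁, ω₂ }
  (now 24)
Iteration 4 (8 new):
  { ω₁, ω₅ }  = { ω₅ } ∪ { ω₁ }
  { ω₂, ω₃ }  = { ω₂ } ∪ { ω₃ }
  { ω₂, ω₄ }  = { ω₂ } ∪ { ω₄ }
  { ω₃, ω₅ }  = ᶜ of { ω₁, ω₂, ω₄ }
  { ω₁, ω₃, ω₅ }  = { ω₅ } ∪ { ω₁, ω₃ }
  { ω₁, ω₄, ω₅ }  = { ω₅ } ∪ { ω₁, ω₄ }
  { ω₂, ω₃, ω₄ }  = { ω₃, ω₄ } ∪ { ω₂ }
  { ω₂, ω₄, ω₅ }  = ᶜ of { ω₁, ω₃ }
  (now 32)
After Iteration 5 the family is unchanged; done.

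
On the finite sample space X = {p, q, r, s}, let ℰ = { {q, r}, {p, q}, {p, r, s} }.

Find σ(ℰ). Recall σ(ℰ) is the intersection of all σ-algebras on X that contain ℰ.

Answer: σ(ℰ) = { ∅, {p}, {q}, {r}, {s}, {p, q}, {p, r}, {p, s}, {q, r}, {q, s}, {r, s}, {p, q, r}, {p, q, s}, {p, r, s}, {q, r, s}, X }

Trace:
Start: ℰ ∪ {∅, X} = { ∅, {p, q}, {q, r}, {p, r, s}, X }.
Iteration 1 adds 4:
  {q}  = {p, r, s}ᶜ
  {p, s}  = {q, r}ᶜ
  {r, s}  = {p, q}ᶜ
  {p, q, r}  = {q, r} ∪ {p, q}
  |family| = 9
Iteration 2 (3 new):
  {s}  = {p, q, r}ᶜ
  {p, q, s}  = {p, q} ∪ {p, s}
  {q, r, s}  = {r, s} ∪ {q}
  |family| = 12
Iteration 3: +3 →
  {p}  = {q, r, s}ᶜ
  {r}  = {p, q, s}ᶜ
  {q, s}  = {s} ∪ {q}
  |family| = 15
Iteration 4. New:
  {p, r}  = {q, s}ᶜ
  |family| = 16
Iteration 5: already closed under ᶜ and ∪.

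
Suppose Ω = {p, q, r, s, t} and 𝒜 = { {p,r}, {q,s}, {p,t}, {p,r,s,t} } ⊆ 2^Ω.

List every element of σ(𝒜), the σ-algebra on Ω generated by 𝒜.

|σ(𝒜)| = 32.  σ(𝒜) = { ∅, {p}, {q}, {r}, {s}, {t}, {p,q}, {p,r}, {p,s}, {p,t}, {q,r}, {q,s}, {q,t}, {r,s}, {r,t}, {s,t}, {p,q,r}, {p,q,s}, {p,q,t}, {p,r,s}, {p,r,t}, {p,s,t}, {q,r,s}, {q,r,t}, {q,s,t}, {r,s,t}, {p,q,r,s}, {p,q,r,t}, {p,q,s,t}, {p,r,s,t}, {q,r,s,t}, Ω }

Check:
Take S₀ = 𝒜 ∪ {∅, Ω} = { ∅, {p,r}, {p,t}, {q,s}, {p,r,s,t}, Ω }.
Step 1 adds 6:
  {q}  = Ω∖{p,r,s,t}
  {p,r,t}  = Ω∖{q,s}
  {q,r,s}  = Ω∖{p,t}
  {q,s,t}  = Ω∖{p,r}
  {p,q,r,s}  = {p,r} ∪ {q,s}
  {p,q,s,t}  = {p,t} ∪ {q,s}
  — 12 sets.
Step 2 (6 new):
  {r}  = Ω∖{p,q,s,t}
  {t}  = Ω∖{p,q,r,s}
  {p,q,r}  = {q} ∪ {p,r}
  {p,q,t}  = {q} ∪ {p,t}
  {p,q,r,t}  = {p,r,t} ∪ {q}
  {q,r,s,t}  = {q,r,s} ∪ {q,s,t}
  — 18 sets.
Step 3: 7 new —
  {p}  = Ω∖{q,r,s,t}
  {s}  = Ω∖{p,q,r,t}
  {q,r}  = {r} ∪ {q}
  {q,t}  = {q} ∪ {t}
  {r,s}  = Ω∖{p,q,t}
  {r,t}  = {r} ∪ {t}
  {s,t}  = Ω∖{p,q,r}
  — 25 sets.
Step 4. New:
  {p,q}  = {q} ∪ {p}
  {p,s}  = {s} ∪ {p}
  {p,q,s}  = Ω∖{r,t}
  {p,r,s}  = Ω∖{q,t}
  {p,s,t}  = Ω∖{q,r}
  {q,r,t}  = {q,t} ∪ {r}
  {r,s,t}  = {r,s} ∪ {t}
  — 32 sets.
Step 5: stable.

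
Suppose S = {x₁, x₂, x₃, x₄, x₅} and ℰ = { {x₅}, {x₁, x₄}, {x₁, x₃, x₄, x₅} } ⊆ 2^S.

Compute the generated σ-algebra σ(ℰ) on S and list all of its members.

σ(ℰ) = { ∅, {x₂}, {x₃}, {x₅}, {x₁, x₄}, {x₂, x₃}, {x₂, x₅}, {x₃, x₅}, {x₁, x₂, x₄}, {x₁, x₃, x₄}, {x₁, x₄, x₅}, {x₂, x₃, x₅}, {x₁, x₂, x₃, x₄}, {x₁, x₂, x₄, x₅}, {x₁, x₃, x₄, x₅}, S }

Working:
Begin from { ∅, {x₅}, {x₁, x₄}, {x₁, x₃, x₄, x₅}, S } (that is, ℰ plus ∅ and S).
Iteration 1 adds 4:
  {x₂}  = ᶜ of {x₁, x₃, x₄, x₅}
  {x₁, x₄, x₅}  = {x₁, x₄} ∪ {x₅}
  {x₂, x₃, x₅}  = ᶜ of {x₁, x₄}
  {x₁, x₂, x₃, x₄}  = ᶜ of {x₅}
  (now 9)
Iteration 2: +4 →
  {x₂, x₃}  = ᶜ of {x₁, x₄, x₅}
  {x₂, x₅}  = {x₂} ∪ {x₅}
  {x₁, x₂, x₄}  = {x₂} ∪ {x₁, x₄}
  {x₁, x₂, x₄, x₅}  = {x₁, x₄, x₅} ∪ {x₂}
  (now 13)
Iteration 3 adds 3:
  {x₃}  = ᶜ of {x₁, x₂, x₄, x₅}
  {x₃, x₅}  = ᶜ of {x₁, x₂, x₄}
  {x₁, x₃, x₄}  = ᶜ of {x₂, x₅}
  (now 16)
Iteration 4: already closed under ᶜ and ∪.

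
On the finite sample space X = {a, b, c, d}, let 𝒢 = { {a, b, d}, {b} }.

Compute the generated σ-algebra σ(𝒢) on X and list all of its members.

|σ(𝒢)| = 8.  σ(𝒢) = { {}, {b}, {c}, {a, d}, {b, c}, {a, b, d}, {a, c, d}, X }

Trace:
Initial family (4 sets): { {}, {b}, {a, b, d}, X }.
Iteration 1 (2 new):
  {c}  = complement {a, b, d}
  {a, c, d}  = complement {b}
  (now 6)
Iteration 2 adds 1:
  {b, c}  = {c} ∪ {b}
  (now 7)
Iteration 3 adds 1:
  {a, d}  = complement {b, c}
  (now 8)
Iteration 4: stable.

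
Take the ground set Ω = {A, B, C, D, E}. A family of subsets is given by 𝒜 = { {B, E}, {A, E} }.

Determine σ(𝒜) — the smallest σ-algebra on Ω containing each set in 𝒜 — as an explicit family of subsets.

Seed the family with 𝒜 together with ∅ and Ω: { {}, {A, E}, {B, E}, Ω }.
Step 1: +3 →
  {A, B, E}  = {B, E} ∪ {A, E}
  {A, C, D}  = {B, E}ᶜ
  {B, C, D}  = {A, E}ᶜ
  — 7 sets.
Step 2 adds 4:
  {C, D}  = {A, B, E}ᶜ
  {A, B, C, D}  = {A, C, D} ∪ {B, C, D}
  {A, C, D, E}  = {A, C, D} ∪ {A, E}
  {B, C, D, E}  = {B, E} ∪ {B, C, D}
  — 11 sets.
Step 3 adds 3:
  {A}  = {B, C, D, E}ᶜ
  {B}  = {A, C, D, E}ᶜ
  {E}  = {A, B, C, D}ᶜ
  — 14 sets.
Step 4. New:
  {A, B}  = {B} ∪ {A}
  {C, D, E}  = {C, D} ∪ {E}
  — 16 sets.
Step 5: closed — nothing new.

|σ(𝒜)| = 16.  σ(𝒜) = { {}, {A}, {B}, {E}, {A, B}, {A, E}, {B, E}, {C, D}, {A, B, E}, {A, C, D}, {B, C, D}, {C, D, E}, {A, B, C, D}, {A, C, D, E}, {B, C, D, E}, Ω }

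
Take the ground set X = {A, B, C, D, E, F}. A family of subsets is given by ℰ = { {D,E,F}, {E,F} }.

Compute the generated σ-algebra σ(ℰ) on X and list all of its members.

σ(ℰ) (8 sets): { {}, {D}, {E,F}, {A,B,C}, {D,E,F}, {A,B,C,D}, {A,B,C,E,F}, X }

Working:
Take S₀ = ℰ ∪ {∅, X} = { {}, {E,F}, {D,E,F}, X }.
Pass 1 adds 2:
  {A,B,C}  = complement {D,E,F}
  {A,B,C,D}  = complement {E,F}
  — 6 sets.
Pass 2. New:
  {A,B,C,E,F}  = {A,B,C} ∪ {E,F}
  — 7 sets.
Pass 3 (1 new):
  {D}  = complement {A,B,C,E,F}
  — 8 sets.
Pass 4: stable.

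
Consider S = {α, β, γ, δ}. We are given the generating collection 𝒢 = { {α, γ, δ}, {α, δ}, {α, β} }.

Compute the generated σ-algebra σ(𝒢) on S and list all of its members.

Answer: σ(𝒢) = { ∅, {α}, {β}, {γ}, {δ}, {α, β}, {α, γ}, {α, δ}, {β, γ}, {β, δ}, {γ, δ}, {α, β, γ}, {α, β, δ}, {α, γ, δ}, {β, γ, δ}, S }

Derivation:
Begin from { ∅, {α, β}, {α, δ}, {α, γ, δ}, S } (that is, 𝒢 plus ∅ and S).
Round 1: +4 →
  {β}  = ᶜ of {α, γ, δ}
  {β, γ}  = ᶜ of {α, δ}
  {γ, δ}  = ᶜ of {α, β}
  {α, β, δ}  = {α, δ} ∪ {α, β}
  — 9 sets.
Round 2: +3 →
  {γ}  = ᶜ of {α, β, δ}
  {α, β, γ}  = {α, β} ∪ {β, γ}
  {β, γ, δ}  = {γ, δ} ∪ {β}
  — 12 sets.
Round 3 (2 new):
  {α}  = ᶜ of {β, γ, δ}
  {δ}  = ᶜ of {α, β, γ}
  — 14 sets.
Round 4 (2 new):
  {α, γ}  = {γ} ∪ {α}
  {β, δ}  = {δ} ∪ {β}
  — 16 sets.
After Round 5 the family is unchanged; done.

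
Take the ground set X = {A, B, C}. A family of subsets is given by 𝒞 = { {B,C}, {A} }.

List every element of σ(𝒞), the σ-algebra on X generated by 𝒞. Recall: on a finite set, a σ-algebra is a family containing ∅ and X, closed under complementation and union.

Initial family (4 sets): { {}, {A}, {B,C}, X }.
Iteration 1 adds nothing — fixpoint reached.

σ(𝒞) = { {}, {A}, {B,C}, X }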